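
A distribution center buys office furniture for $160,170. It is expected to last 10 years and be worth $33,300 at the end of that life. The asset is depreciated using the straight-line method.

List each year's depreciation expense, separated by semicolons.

Depreciable base = $160,170 − $33,300 = $126,870.
Annual expense = $126,870 / 10 = $12,687.
End of year 1: book value $147,483.
End of year 2: book value $134,796.
End of year 3: book value $122,109.
End of year 4: book value $109,422.
End of year 5: book value $96,735.
End of year 6: book value $84,048.
End of year 7: book value $71,361.
End of year 8: book value $58,674.
End of year 9: book value $45,987.
End of year 10: book value $33,300.

$12,687; $12,687; $12,687; $12,687; $12,687; $12,687; $12,687; $12,687; $12,687; $12,687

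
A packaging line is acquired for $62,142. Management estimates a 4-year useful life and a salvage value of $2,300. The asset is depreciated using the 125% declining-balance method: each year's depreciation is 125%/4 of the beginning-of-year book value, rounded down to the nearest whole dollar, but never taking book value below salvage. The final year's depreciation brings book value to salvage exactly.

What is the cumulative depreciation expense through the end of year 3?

Depreciable base = $62,142 − $2,300 = $59,842.
Year 1: ⌊$62,142 × 125%/4⌋ = $19,419. Book value $42,723.
Year 2: ⌊$42,723 × 125%/4⌋ = $13,350. Book value $29,373.
Year 3: ⌊$29,373 × 125%/4⌋ = $9,179. Book value $20,194.
Accumulated through year 3 = $62,142 − $20,194 = $41,948.

$41,948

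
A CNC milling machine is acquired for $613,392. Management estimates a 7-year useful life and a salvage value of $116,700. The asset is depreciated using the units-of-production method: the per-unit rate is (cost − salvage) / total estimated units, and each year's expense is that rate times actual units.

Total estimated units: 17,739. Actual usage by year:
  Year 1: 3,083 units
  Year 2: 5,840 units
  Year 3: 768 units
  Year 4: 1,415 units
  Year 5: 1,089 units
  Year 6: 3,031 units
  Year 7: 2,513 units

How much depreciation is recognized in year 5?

$30,492

Depreciable base = $613,392 − $116,700 = $496,692.
Rate = $496,692 / 17,739 units = $28 per unit.
Year 1: 3,083 × $28 = $86,324. Book value $527,068.
Year 2: 5,840 × $28 = $163,520. Book value $363,548.
Year 3: 768 × $28 = $21,504. Book value $342,044.
Year 4: 1,415 × $28 = $39,620. Book value $302,424.
Year 5: 1,089 × $28 = $30,492. Book value $271,932.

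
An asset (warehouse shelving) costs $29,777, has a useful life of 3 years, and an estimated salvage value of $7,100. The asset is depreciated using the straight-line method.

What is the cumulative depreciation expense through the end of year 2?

Depreciable base = $29,777 − $7,100 = $22,677.
Annual expense = $22,677 / 3 = $7,559.
End of year 1: book value $22,218.
End of year 2: book value $14,659.
Accumulated through year 2 = $29,777 − $14,659 = $15,118.

$15,118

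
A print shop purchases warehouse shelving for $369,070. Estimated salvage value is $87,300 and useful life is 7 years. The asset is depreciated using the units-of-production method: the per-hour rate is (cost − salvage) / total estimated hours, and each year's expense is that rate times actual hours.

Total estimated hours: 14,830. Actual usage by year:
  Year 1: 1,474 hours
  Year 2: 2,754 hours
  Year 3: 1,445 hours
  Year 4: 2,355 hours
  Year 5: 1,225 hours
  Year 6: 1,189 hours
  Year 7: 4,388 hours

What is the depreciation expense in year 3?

Depreciable base = $369,070 − $87,300 = $281,770.
Rate = $281,770 / 14,830 hours = $19 per hour.
Year 1: 1,474 × $19 = $28,006. Book value $341,064.
Year 2: 2,754 × $19 = $52,326. Book value $288,738.
Year 3: 1,445 × $19 = $27,455. Book value $261,283.

$27,455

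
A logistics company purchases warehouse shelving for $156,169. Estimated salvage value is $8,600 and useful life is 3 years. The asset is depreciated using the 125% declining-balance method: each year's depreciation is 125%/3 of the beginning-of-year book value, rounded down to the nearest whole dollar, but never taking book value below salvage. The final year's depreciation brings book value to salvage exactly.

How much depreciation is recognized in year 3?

Depreciable base = $156,169 − $8,600 = $147,569.
Year 1: ⌊$156,169 × 125%/3⌋ = $65,070. Book value $91,099.
Year 2: ⌊$91,099 × 125%/3⌋ = $37,957. Book value $53,142.
Year 3 (final): $53,142 − $8,600 = $44,542. Book value $8,600.

$44,542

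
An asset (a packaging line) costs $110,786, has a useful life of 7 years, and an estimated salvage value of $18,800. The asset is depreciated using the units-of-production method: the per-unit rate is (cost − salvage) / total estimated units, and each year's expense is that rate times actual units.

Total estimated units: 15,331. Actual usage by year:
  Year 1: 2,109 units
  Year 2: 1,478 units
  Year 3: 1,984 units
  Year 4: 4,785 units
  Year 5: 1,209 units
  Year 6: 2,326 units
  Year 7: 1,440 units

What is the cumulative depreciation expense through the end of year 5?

Depreciable base = $110,786 − $18,800 = $91,986.
Rate = $91,986 / 15,331 units = $6 per unit.
Year 1: 2,109 × $6 = $12,654. Book value $98,132.
Year 2: 1,478 × $6 = $8,868. Book value $89,264.
Year 3: 1,984 × $6 = $11,904. Book value $77,360.
Year 4: 4,785 × $6 = $28,710. Book value $48,650.
Year 5: 1,209 × $6 = $7,254. Book value $41,396.
Accumulated through year 5 = $110,786 − $41,396 = $69,390.

$69,390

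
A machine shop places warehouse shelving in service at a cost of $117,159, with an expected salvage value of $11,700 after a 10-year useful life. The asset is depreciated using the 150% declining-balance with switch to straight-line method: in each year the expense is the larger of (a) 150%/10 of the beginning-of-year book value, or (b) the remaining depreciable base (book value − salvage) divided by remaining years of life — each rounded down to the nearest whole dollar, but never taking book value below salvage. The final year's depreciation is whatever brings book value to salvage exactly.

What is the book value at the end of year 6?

$43,929

Depreciable base = $117,159 − $11,700 = $105,459.
Year 1: DB = ⌊$117,159 × 150%/10⌋ = $17,573; SL = ⌊$105,459/10⌋ = $10,545 → take DB $17,573. Book value $99,586.
Year 2: DB = ⌊$99,586 × 150%/10⌋ = $14,937; SL = ⌊$87,886/9⌋ = $9,765 → take DB $14,937. Book value $84,649.
Year 3: DB = ⌊$84,649 × 150%/10⌋ = $12,697; SL = ⌊$72,949/8⌋ = $9,118 → take DB $12,697. Book value $71,952.
Year 4: DB = ⌊$71,952 × 150%/10⌋ = $10,792; SL = ⌊$60,252/7⌋ = $8,607 → take DB $10,792. Book value $61,160.
Year 5: DB = ⌊$61,160 × 150%/10⌋ = $9,174; SL = ⌊$49,460/6⌋ = $8,243 → take DB $9,174. Book value $51,986.
Year 6: DB = ⌊$51,986 × 150%/10⌋ = $7,797; SL = ⌊$40,286/5⌋ = $8,057 → take SL $8,057. Book value $43,929.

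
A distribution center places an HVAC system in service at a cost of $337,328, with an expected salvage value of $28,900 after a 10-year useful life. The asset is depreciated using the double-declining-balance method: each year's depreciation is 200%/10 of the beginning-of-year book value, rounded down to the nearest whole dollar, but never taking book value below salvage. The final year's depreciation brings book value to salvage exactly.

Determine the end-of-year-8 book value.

$56,596

Depreciable base = $337,328 − $28,900 = $308,428.
Year 1: ⌊$337,328 × 200%/10⌋ = $67,465. Book value $269,863.
Year 2: ⌊$269,863 × 200%/10⌋ = $53,972. Book value $215,891.
Year 3: ⌊$215,891 × 200%/10⌋ = $43,178. Book value $172,713.
Year 4: ⌊$172,713 × 200%/10⌋ = $34,542. Book value $138,171.
Year 5: ⌊$138,171 × 200%/10⌋ = $27,634. Book value $110,537.
Year 6: ⌊$110,537 × 200%/10⌋ = $22,107. Book value $88,430.
Year 7: ⌊$88,430 × 200%/10⌋ = $17,686. Book value $70,744.
Year 8: ⌊$70,744 × 200%/10⌋ = $14,148. Book value $56,596.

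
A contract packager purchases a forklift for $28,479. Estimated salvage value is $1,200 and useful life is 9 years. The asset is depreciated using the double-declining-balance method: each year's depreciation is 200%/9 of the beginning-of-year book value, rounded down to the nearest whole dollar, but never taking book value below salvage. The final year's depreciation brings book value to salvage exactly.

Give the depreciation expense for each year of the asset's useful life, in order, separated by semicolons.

$6,328; $4,922; $3,828; $2,978; $2,316; $1,801; $1,401; $1,090; $2,615

Depreciable base = $28,479 − $1,200 = $27,279.
Year 1: ⌊$28,479 × 200%/9⌋ = $6,328. Book value $22,151.
Year 2: ⌊$22,151 × 200%/9⌋ = $4,922. Book value $17,229.
Year 3: ⌊$17,229 × 200%/9⌋ = $3,828. Book value $13,401.
Year 4: ⌊$13,401 × 200%/9⌋ = $2,978. Book value $10,423.
Year 5: ⌊$10,423 × 200%/9⌋ = $2,316. Book value $8,107.
Year 6: ⌊$8,107 × 200%/9⌋ = $1,801. Book value $6,306.
Year 7: ⌊$6,306 × 200%/9⌋ = $1,401. Book value $4,905.
Year 8: ⌊$4,905 × 200%/9⌋ = $1,090. Book value $3,815.
Year 9 (final): $3,815 − $1,200 = $2,615. Book value $1,200.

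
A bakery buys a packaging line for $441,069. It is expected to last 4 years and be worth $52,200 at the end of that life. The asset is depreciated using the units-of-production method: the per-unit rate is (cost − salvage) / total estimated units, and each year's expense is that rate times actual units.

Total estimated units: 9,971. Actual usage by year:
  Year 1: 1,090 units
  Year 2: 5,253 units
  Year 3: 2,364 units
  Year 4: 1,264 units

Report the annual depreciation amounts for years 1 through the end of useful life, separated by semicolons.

$42,510; $204,867; $92,196; $49,296

Depreciable base = $441,069 − $52,200 = $388,869.
Rate = $388,869 / 9,971 units = $39 per unit.
Year 1: 1,090 × $39 = $42,510. Book value $398,559.
Year 2: 5,253 × $39 = $204,867. Book value $193,692.
Year 3: 2,364 × $39 = $92,196. Book value $101,496.
Year 4: 1,264 × $39 = $49,296. Book value $52,200.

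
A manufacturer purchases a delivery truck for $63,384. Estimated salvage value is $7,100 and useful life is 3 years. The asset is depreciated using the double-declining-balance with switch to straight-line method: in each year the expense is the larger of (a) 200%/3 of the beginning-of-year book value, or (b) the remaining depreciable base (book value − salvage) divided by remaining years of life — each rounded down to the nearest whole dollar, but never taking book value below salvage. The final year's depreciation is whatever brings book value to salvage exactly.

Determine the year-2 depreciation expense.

Depreciable base = $63,384 − $7,100 = $56,284.
Year 1: DB = ⌊$63,384 × 200%/3⌋ = $42,256; SL = ⌊$56,284/3⌋ = $18,761 → take DB $42,256. Book value $21,128.
Year 2: DB = ⌊$21,128 × 200%/3⌋ = $14,085; SL = ⌊$14,028/2⌋ = $7,014 → take DB $14,085, capped at $14,028. Book value $7,100.

$14,028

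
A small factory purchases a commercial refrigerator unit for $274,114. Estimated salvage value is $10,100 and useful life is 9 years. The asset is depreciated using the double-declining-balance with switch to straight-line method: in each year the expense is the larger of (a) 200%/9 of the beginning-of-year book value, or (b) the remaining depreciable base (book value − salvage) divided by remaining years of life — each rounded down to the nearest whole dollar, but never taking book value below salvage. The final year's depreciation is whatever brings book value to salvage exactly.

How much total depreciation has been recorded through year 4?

Depreciable base = $274,114 − $10,100 = $264,014.
Year 1: DB = ⌊$274,114 × 200%/9⌋ = $60,914; SL = ⌊$264,014/9⌋ = $29,334 → take DB $60,914. Book value $213,200.
Year 2: DB = ⌊$213,200 × 200%/9⌋ = $47,377; SL = ⌊$203,100/8⌋ = $25,387 → take DB $47,377. Book value $165,823.
Year 3: DB = ⌊$165,823 × 200%/9⌋ = $36,849; SL = ⌊$155,723/7⌋ = $22,246 → take DB $36,849. Book value $128,974.
Year 4: DB = ⌊$128,974 × 200%/9⌋ = $28,660; SL = ⌊$118,874/6⌋ = $19,812 → take DB $28,660. Book value $100,314.
Accumulated through year 4 = $274,114 − $100,314 = $173,800.

$173,800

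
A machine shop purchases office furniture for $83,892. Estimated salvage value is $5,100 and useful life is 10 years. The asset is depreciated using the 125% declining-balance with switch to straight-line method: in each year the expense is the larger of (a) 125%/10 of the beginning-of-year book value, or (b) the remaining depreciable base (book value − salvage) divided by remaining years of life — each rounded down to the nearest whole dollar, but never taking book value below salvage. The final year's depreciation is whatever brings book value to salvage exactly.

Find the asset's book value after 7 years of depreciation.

$27,003

Depreciable base = $83,892 − $5,100 = $78,792.
Year 1: DB = ⌊$83,892 × 125%/10⌋ = $10,486; SL = ⌊$78,792/10⌋ = $7,879 → take DB $10,486. Book value $73,406.
Year 2: DB = ⌊$73,406 × 125%/10⌋ = $9,175; SL = ⌊$68,306/9⌋ = $7,589 → take DB $9,175. Book value $64,231.
Year 3: DB = ⌊$64,231 × 125%/10⌋ = $8,028; SL = ⌊$59,131/8⌋ = $7,391 → take DB $8,028. Book value $56,203.
Year 4: DB = ⌊$56,203 × 125%/10⌋ = $7,025; SL = ⌊$51,103/7⌋ = $7,300 → take SL $7,300. Book value $48,903.
Year 5: DB = ⌊$48,903 × 125%/10⌋ = $6,112; SL = ⌊$43,803/6⌋ = $7,300 → take SL $7,300. Book value $41,603.
Year 6: DB = ⌊$41,603 × 125%/10⌋ = $5,200; SL = ⌊$36,503/5⌋ = $7,300 → take SL $7,300. Book value $34,303.
Year 7: DB = ⌊$34,303 × 125%/10⌋ = $4,287; SL = ⌊$29,203/4⌋ = $7,300 → take SL $7,300. Book value $27,003.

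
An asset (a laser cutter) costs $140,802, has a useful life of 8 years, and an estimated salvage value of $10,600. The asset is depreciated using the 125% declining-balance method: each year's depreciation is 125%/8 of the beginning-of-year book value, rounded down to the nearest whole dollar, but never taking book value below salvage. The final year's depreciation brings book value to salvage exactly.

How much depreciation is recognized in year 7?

Depreciable base = $140,802 − $10,600 = $130,202.
Year 1: ⌊$140,802 × 125%/8⌋ = $22,000. Book value $118,802.
Year 2: ⌊$118,802 × 125%/8⌋ = $18,562. Book value $100,240.
Year 3: ⌊$100,240 × 125%/8⌋ = $15,662. Book value $84,578.
Year 4: ⌊$84,578 × 125%/8⌋ = $13,215. Book value $71,363.
Year 5: ⌊$71,363 × 125%/8⌋ = $11,150. Book value $60,213.
Year 6: ⌊$60,213 × 125%/8⌋ = $9,408. Book value $50,805.
Year 7: ⌊$50,805 × 125%/8⌋ = $7,938. Book value $42,867.

$7,938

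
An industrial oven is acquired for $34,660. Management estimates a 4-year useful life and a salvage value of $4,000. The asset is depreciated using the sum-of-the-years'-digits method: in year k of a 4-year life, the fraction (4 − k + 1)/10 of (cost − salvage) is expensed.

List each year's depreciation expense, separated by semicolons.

Depreciable base = $34,660 − $4,000 = $30,660.
Sum of the years' digits = 4+3+2+1 = 10.
Year 1: $30,660 × 4/10 = $12,264. Book value $22,396.
Year 2: $30,660 × 3/10 = $9,198. Book value $13,198.
Year 3: $30,660 × 2/10 = $6,132. Book value $7,066.
Year 4: $30,660 × 1/10 = $3,066. Book value $4,000.

$12,264; $9,198; $6,132; $3,066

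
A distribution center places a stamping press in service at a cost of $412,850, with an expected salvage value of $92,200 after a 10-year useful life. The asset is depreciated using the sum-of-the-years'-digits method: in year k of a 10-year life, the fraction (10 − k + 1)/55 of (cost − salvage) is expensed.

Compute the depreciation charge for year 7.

$23,320

Depreciable base = $412,850 − $92,200 = $320,650.
Sum of the years' digits = 10+9+8+7+6+5+4+3+2+1 = 55.
Year 1: $320,650 × 10/55 = $58,300. Book value $354,550.
Year 2: $320,650 × 9/55 = $52,470. Book value $302,080.
Year 3: $320,650 × 8/55 = $46,640. Book value $255,440.
Year 4: $320,650 × 7/55 = $40,810. Book value $214,630.
Year 5: $320,650 × 6/55 = $34,980. Book value $179,650.
Year 6: $320,650 × 5/55 = $29,150. Book value $150,500.
Year 7: $320,650 × 4/55 = $23,320. Book value $127,180.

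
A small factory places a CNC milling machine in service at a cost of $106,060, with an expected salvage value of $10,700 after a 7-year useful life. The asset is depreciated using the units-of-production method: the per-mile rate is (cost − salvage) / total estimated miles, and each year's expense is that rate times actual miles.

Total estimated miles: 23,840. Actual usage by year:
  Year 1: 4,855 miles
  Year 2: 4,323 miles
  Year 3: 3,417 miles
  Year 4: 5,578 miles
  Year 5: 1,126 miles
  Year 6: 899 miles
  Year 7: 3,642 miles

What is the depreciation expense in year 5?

$4,504

Depreciable base = $106,060 − $10,700 = $95,360.
Rate = $95,360 / 23,840 miles = $4 per mile.
Year 1: 4,855 × $4 = $19,420. Book value $86,640.
Year 2: 4,323 × $4 = $17,292. Book value $69,348.
Year 3: 3,417 × $4 = $13,668. Book value $55,680.
Year 4: 5,578 × $4 = $22,312. Book value $33,368.
Year 5: 1,126 × $4 = $4,504. Book value $28,864.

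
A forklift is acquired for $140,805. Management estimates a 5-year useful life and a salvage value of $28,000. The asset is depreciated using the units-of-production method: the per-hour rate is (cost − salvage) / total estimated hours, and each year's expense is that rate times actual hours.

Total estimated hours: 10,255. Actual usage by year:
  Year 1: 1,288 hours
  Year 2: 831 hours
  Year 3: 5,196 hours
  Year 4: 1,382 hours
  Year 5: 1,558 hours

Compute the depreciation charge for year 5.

$17,138

Depreciable base = $140,805 − $28,000 = $112,805.
Rate = $112,805 / 10,255 hours = $11 per hour.
Year 1: 1,288 × $11 = $14,168. Book value $126,637.
Year 2: 831 × $11 = $9,141. Book value $117,496.
Year 3: 5,196 × $11 = $57,156. Book value $60,340.
Year 4: 1,382 × $11 = $15,202. Book value $45,138.
Year 5: 1,558 × $11 = $17,138. Book value $28,000.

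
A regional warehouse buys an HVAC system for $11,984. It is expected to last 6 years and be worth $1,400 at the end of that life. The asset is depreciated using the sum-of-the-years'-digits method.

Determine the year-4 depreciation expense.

$1,512

Depreciable base = $11,984 − $1,400 = $10,584.
Sum of the years' digits = 6+5+4+3+2+1 = 21.
Year 1: $10,584 × 6/21 = $3,024. Book value $8,960.
Year 2: $10,584 × 5/21 = $2,520. Book value $6,440.
Year 3: $10,584 × 4/21 = $2,016. Book value $4,424.
Year 4: $10,584 × 3/21 = $1,512. Book value $2,912.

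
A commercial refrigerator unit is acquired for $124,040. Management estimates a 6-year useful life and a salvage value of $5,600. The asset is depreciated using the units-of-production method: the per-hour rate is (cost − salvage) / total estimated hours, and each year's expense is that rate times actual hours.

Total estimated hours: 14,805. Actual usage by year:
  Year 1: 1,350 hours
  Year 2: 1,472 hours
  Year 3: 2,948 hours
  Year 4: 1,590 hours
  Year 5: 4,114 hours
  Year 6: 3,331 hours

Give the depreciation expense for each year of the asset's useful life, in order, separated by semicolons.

$10,800; $11,776; $23,584; $12,720; $32,912; $26,648

Depreciable base = $124,040 − $5,600 = $118,440.
Rate = $118,440 / 14,805 hours = $8 per hour.
Year 1: 1,350 × $8 = $10,800. Book value $113,240.
Year 2: 1,472 × $8 = $11,776. Book value $101,464.
Year 3: 2,948 × $8 = $23,584. Book value $77,880.
Year 4: 1,590 × $8 = $12,720. Book value $65,160.
Year 5: 4,114 × $8 = $32,912. Book value $32,248.
Year 6: 3,331 × $8 = $26,648. Book value $5,600.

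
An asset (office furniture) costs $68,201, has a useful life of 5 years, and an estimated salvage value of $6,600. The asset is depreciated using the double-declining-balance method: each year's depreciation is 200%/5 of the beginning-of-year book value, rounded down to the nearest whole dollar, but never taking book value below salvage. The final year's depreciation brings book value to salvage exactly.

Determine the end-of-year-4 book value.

$8,840

Depreciable base = $68,201 − $6,600 = $61,601.
Year 1: ⌊$68,201 × 200%/5⌋ = $27,280. Book value $40,921.
Year 2: ⌊$40,921 × 200%/5⌋ = $16,368. Book value $24,553.
Year 3: ⌊$24,553 × 200%/5⌋ = $9,821. Book value $14,732.
Year 4: ⌊$14,732 × 200%/5⌋ = $5,892. Book value $8,840.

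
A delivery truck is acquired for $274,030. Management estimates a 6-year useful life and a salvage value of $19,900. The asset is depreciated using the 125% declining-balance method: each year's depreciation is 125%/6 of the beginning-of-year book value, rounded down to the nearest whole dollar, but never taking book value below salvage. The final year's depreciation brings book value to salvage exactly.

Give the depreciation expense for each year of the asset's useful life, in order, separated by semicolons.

$57,089; $45,196; $35,780; $28,326; $22,424; $65,315

Depreciable base = $274,030 − $19,900 = $254,130.
Year 1: ⌊$274,030 × 125%/6⌋ = $57,089. Book value $216,941.
Year 2: ⌊$216,941 × 125%/6⌋ = $45,196. Book value $171,745.
Year 3: ⌊$171,745 × 125%/6⌋ = $35,780. Book value $135,965.
Year 4: ⌊$135,965 × 125%/6⌋ = $28,326. Book value $107,639.
Year 5: ⌊$107,639 × 125%/6⌋ = $22,424. Book value $85,215.
Year 6 (final): $85,215 − $19,900 = $65,315. Book value $19,900.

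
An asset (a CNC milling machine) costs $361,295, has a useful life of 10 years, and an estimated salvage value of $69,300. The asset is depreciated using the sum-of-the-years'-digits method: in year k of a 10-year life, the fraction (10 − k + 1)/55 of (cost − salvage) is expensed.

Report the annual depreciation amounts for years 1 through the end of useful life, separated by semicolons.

$53,090; $47,781; $42,472; $37,163; $31,854; $26,545; $21,236; $15,927; $10,618; $5,309

Depreciable base = $361,295 − $69,300 = $291,995.
Sum of the years' digits = 10+9+8+7+6+5+4+3+2+1 = 55.
Year 1: $291,995 × 10/55 = $53,090. Book value $308,205.
Year 2: $291,995 × 9/55 = $47,781. Book value $260,424.
Year 3: $291,995 × 8/55 = $42,472. Book value $217,952.
Year 4: $291,995 × 7/55 = $37,163. Book value $180,789.
Year 5: $291,995 × 6/55 = $31,854. Book value $148,935.
Year 6: $291,995 × 5/55 = $26,545. Book value $122,390.
Year 7: $291,995 × 4/55 = $21,236. Book value $101,154.
Year 8: $291,995 × 3/55 = $15,927. Book value $85,227.
Year 9: $291,995 × 2/55 = $10,618. Book value $74,609.
Year 10: $291,995 × 1/55 = $5,309. Book value $69,300.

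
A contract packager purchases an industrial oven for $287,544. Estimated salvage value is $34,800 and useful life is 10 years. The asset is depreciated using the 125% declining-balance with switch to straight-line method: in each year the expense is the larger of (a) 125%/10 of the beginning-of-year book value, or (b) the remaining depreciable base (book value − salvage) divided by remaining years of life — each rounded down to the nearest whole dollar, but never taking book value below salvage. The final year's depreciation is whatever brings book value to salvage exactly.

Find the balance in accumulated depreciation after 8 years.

Depreciable base = $287,544 − $34,800 = $252,744.
Year 1: DB = ⌊$287,544 × 125%/10⌋ = $35,943; SL = ⌊$252,744/10⌋ = $25,274 → take DB $35,943. Book value $251,601.
Year 2: DB = ⌊$251,601 × 125%/10⌋ = $31,450; SL = ⌊$216,801/9⌋ = $24,089 → take DB $31,450. Book value $220,151.
Year 3: DB = ⌊$220,151 × 125%/10⌋ = $27,518; SL = ⌊$185,351/8⌋ = $23,168 → take DB $27,518. Book value $192,633.
Year 4: DB = ⌊$192,633 × 125%/10⌋ = $24,079; SL = ⌊$157,833/7⌋ = $22,547 → take DB $24,079. Book value $168,554.
Year 5: DB = ⌊$168,554 × 125%/10⌋ = $21,069; SL = ⌊$133,754/6⌋ = $22,292 → take SL $22,292. Book value $146,262.
Year 6: DB = ⌊$146,262 × 125%/10⌋ = $18,282; SL = ⌊$111,462/5⌋ = $22,292 → take SL $22,292. Book value $123,970.
Year 7: DB = ⌊$123,970 × 125%/10⌋ = $15,496; SL = ⌊$89,170/4⌋ = $22,292 → take SL $22,292. Book value $101,678.
Year 8: DB = ⌊$101,678 × 125%/10⌋ = $12,709; SL = ⌊$66,878/3⌋ = $22,292 → take SL $22,292. Book value $79,386.
Accumulated through year 8 = $287,544 − $79,386 = $208,158.

$208,158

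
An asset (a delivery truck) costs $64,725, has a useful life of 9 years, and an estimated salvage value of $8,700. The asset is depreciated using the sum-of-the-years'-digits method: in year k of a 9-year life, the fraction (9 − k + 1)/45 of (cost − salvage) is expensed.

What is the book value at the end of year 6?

$16,170

Depreciable base = $64,725 − $8,700 = $56,025.
Sum of the years' digits = 9+8+7+6+5+4+3+2+1 = 45.
Year 1: $56,025 × 9/45 = $11,205. Book value $53,520.
Year 2: $56,025 × 8/45 = $9,960. Book value $43,560.
Year 3: $56,025 × 7/45 = $8,715. Book value $34,845.
Year 4: $56,025 × 6/45 = $7,470. Book value $27,375.
Year 5: $56,025 × 5/45 = $6,225. Book value $21,150.
Year 6: $56,025 × 4/45 = $4,980. Book value $16,170.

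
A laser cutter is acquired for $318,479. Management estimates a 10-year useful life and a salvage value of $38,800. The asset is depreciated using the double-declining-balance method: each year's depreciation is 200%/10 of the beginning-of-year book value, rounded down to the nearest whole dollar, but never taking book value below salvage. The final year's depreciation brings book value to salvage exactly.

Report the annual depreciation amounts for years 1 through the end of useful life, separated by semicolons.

Depreciable base = $318,479 − $38,800 = $279,679.
Year 1: ⌊$318,479 × 200%/10⌋ = $63,695. Book value $254,784.
Year 2: ⌊$254,784 × 200%/10⌋ = $50,956. Book value $203,828.
Year 3: ⌊$203,828 × 200%/10⌋ = $40,765. Book value $163,063.
Year 4: ⌊$163,063 × 200%/10⌋ = $32,612. Book value $130,451.
Year 5: ⌊$130,451 × 200%/10⌋ = $26,090. Book value $104,361.
Year 6: ⌊$104,361 × 200%/10⌋ = $20,872. Book value $83,489.
Year 7: ⌊$83,489 × 200%/10⌋ = $16,697. Book value $66,792.
Year 8: ⌊$66,792 × 200%/10⌋ = $13,358. Book value $53,434.
Year 9: ⌊$53,434 × 200%/10⌋ = $10,686. Book value $42,748.
Year 10 (final): $42,748 − $38,800 = $3,948. Book value $38,800.

$63,695; $50,956; $40,765; $32,612; $26,090; $20,872; $16,697; $13,358; $10,686; $3,948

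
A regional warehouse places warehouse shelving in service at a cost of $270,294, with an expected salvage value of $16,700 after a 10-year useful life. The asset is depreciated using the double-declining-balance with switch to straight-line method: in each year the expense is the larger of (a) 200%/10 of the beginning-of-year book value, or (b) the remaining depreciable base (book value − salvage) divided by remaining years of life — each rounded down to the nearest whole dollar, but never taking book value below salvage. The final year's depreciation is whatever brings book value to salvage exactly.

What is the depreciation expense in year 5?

Depreciable base = $270,294 − $16,700 = $253,594.
Year 1: DB = ⌊$270,294 × 200%/10⌋ = $54,058; SL = ⌊$253,594/10⌋ = $25,359 → take DB $54,058. Book value $216,236.
Year 2: DB = ⌊$216,236 × 200%/10⌋ = $43,247; SL = ⌊$199,536/9⌋ = $22,170 → take DB $43,247. Book value $172,989.
Year 3: DB = ⌊$172,989 × 200%/10⌋ = $34,597; SL = ⌊$156,289/8⌋ = $19,536 → take DB $34,597. Book value $138,392.
Year 4: DB = ⌊$138,392 × 200%/10⌋ = $27,678; SL = ⌊$121,692/7⌋ = $17,384 → take DB $27,678. Book value $110,714.
Year 5: DB = ⌊$110,714 × 200%/10⌋ = $22,142; SL = ⌊$94,014/6⌋ = $15,669 → take DB $22,142. Book value $88,572.

$22,142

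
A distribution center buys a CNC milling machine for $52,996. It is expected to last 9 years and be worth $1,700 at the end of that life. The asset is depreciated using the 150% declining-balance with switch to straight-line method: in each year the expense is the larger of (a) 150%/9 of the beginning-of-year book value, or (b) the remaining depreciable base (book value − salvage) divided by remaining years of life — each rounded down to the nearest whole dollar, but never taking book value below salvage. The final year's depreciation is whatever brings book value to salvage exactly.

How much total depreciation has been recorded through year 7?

Depreciable base = $52,996 − $1,700 = $51,296.
Year 1: DB = ⌊$52,996 × 150%/9⌋ = $8,832; SL = ⌊$51,296/9⌋ = $5,699 → take DB $8,832. Book value $44,164.
Year 2: DB = ⌊$44,164 × 150%/9⌋ = $7,360; SL = ⌊$42,464/8⌋ = $5,308 → take DB $7,360. Book value $36,804.
Year 3: DB = ⌊$36,804 × 150%/9⌋ = $6,134; SL = ⌊$35,104/7⌋ = $5,014 → take DB $6,134. Book value $30,670.
Year 4: DB = ⌊$30,670 × 150%/9⌋ = $5,111; SL = ⌊$28,970/6⌋ = $4,828 → take DB $5,111. Book value $25,559.
Year 5: DB = ⌊$25,559 × 150%/9⌋ = $4,259; SL = ⌊$23,859/5⌋ = $4,771 → take SL $4,771. Book value $20,788.
Year 6: DB = ⌊$20,788 × 150%/9⌋ = $3,464; SL = ⌊$19,088/4⌋ = $4,772 → take SL $4,772. Book value $16,016.
Year 7: DB = ⌊$16,016 × 150%/9⌋ = $2,669; SL = ⌊$14,316/3⌋ = $4,772 → take SL $4,772. Book value $11,244.
Accumulated through year 7 = $52,996 − $11,244 = $41,752.

$41,752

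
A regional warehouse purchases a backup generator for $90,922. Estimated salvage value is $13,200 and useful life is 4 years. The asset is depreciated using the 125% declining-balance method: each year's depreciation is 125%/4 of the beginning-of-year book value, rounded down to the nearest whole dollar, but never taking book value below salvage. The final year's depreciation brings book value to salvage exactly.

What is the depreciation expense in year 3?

Depreciable base = $90,922 − $13,200 = $77,722.
Year 1: ⌊$90,922 × 125%/4⌋ = $28,413. Book value $62,509.
Year 2: ⌊$62,509 × 125%/4⌋ = $19,534. Book value $42,975.
Year 3: ⌊$42,975 × 125%/4⌋ = $13,429. Book value $29,546.

$13,429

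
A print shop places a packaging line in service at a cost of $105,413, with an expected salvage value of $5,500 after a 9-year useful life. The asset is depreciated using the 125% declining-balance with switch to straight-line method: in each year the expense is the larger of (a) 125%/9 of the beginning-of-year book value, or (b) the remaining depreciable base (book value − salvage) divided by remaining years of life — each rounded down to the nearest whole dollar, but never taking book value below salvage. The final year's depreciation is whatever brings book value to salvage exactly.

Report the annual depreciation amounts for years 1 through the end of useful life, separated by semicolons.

Depreciable base = $105,413 − $5,500 = $99,913.
Year 1: DB = ⌊$105,413 × 125%/9⌋ = $14,640; SL = ⌊$99,913/9⌋ = $11,101 → take DB $14,640. Book value $90,773.
Year 2: DB = ⌊$90,773 × 125%/9⌋ = $12,607; SL = ⌊$85,273/8⌋ = $10,659 → take DB $12,607. Book value $78,166.
Year 3: DB = ⌊$78,166 × 125%/9⌋ = $10,856; SL = ⌊$72,666/7⌋ = $10,380 → take DB $10,856. Book value $67,310.
Year 4: DB = ⌊$67,310 × 125%/9⌋ = $9,348; SL = ⌊$61,810/6⌋ = $10,301 → take SL $10,301. Book value $57,009.
Year 5: DB = ⌊$57,009 × 125%/9⌋ = $7,917; SL = ⌊$51,509/5⌋ = $10,301 → take SL $10,301. Book value $46,708.
Year 6: DB = ⌊$46,708 × 125%/9⌋ = $6,487; SL = ⌊$41,208/4⌋ = $10,302 → take SL $10,302. Book value $36,406.
Year 7: DB = ⌊$36,406 × 125%/9⌋ = $5,056; SL = ⌊$30,906/3⌋ = $10,302 → take SL $10,302. Book value $26,104.
Year 8: DB = ⌊$26,104 × 125%/9⌋ = $3,625; SL = ⌊$20,604/2⌋ = $10,302 → take SL $10,302. Book value $15,802.
Year 9 (final): $15,802 − $5,500 = $10,302. Book value $5,500.

$14,640; $12,607; $10,856; $10,301; $10,301; $10,302; $10,302; $10,302; $10,302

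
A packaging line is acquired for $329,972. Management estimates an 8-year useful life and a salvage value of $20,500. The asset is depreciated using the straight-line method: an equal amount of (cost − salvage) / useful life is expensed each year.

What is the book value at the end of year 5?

Depreciable base = $329,972 − $20,500 = $309,472.
Annual expense = $309,472 / 8 = $38,684.
End of year 1: book value $291,288.
End of year 2: book value $252,604.
End of year 3: book value $213,920.
End of year 4: book value $175,236.
End of year 5: book value $136,552.

$136,552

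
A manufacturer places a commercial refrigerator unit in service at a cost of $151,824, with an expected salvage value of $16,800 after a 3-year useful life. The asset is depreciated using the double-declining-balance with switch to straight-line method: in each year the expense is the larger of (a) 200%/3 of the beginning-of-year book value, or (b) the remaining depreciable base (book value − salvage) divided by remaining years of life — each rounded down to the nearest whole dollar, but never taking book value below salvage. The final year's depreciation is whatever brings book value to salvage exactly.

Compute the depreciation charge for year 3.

$70

Depreciable base = $151,824 − $16,800 = $135,024.
Year 1: DB = ⌊$151,824 × 200%/3⌋ = $101,216; SL = ⌊$135,024/3⌋ = $45,008 → take DB $101,216. Book value $50,608.
Year 2: DB = ⌊$50,608 × 200%/3⌋ = $33,738; SL = ⌊$33,808/2⌋ = $16,904 → take DB $33,738. Book value $16,870.
Year 3 (final): $16,870 − $16,800 = $70. Book value $16,800.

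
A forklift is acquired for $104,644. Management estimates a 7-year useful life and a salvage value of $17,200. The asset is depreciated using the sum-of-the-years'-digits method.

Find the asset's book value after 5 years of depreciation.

$26,569

Depreciable base = $104,644 − $17,200 = $87,444.
Sum of the years' digits = 7+6+5+4+3+2+1 = 28.
Year 1: $87,444 × 7/28 = $21,861. Book value $82,783.
Year 2: $87,444 × 6/28 = $18,738. Book value $64,045.
Year 3: $87,444 × 5/28 = $15,615. Book value $48,430.
Year 4: $87,444 × 4/28 = $12,492. Book value $35,938.
Year 5: $87,444 × 3/28 = $9,369. Book value $26,569.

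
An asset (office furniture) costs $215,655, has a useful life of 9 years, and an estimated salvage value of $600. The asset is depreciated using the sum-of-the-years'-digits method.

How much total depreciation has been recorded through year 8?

$210,276

Depreciable base = $215,655 − $600 = $215,055.
Sum of the years' digits = 9+8+7+6+5+4+3+2+1 = 45.
Year 1: $215,055 × 9/45 = $43,011. Book value $172,644.
Year 2: $215,055 × 8/45 = $38,232. Book value $134,412.
Year 3: $215,055 × 7/45 = $33,453. Book value $100,959.
Year 4: $215,055 × 6/45 = $28,674. Book value $72,285.
Year 5: $215,055 × 5/45 = $23,895. Book value $48,390.
Year 6: $215,055 × 4/45 = $19,116. Book value $29,274.
Year 7: $215,055 × 3/45 = $14,337. Book value $14,937.
Year 8: $215,055 × 2/45 = $9,558. Book value $5,379.
Accumulated through year 8 = $215,655 − $5,379 = $210,276.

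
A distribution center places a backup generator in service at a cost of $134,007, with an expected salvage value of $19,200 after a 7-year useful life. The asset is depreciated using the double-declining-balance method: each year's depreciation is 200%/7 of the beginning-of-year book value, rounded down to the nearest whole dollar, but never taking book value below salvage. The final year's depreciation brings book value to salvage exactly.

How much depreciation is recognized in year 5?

Depreciable base = $134,007 − $19,200 = $114,807.
Year 1: ⌊$134,007 × 200%/7⌋ = $38,287. Book value $95,720.
Year 2: ⌊$95,720 × 200%/7⌋ = $27,348. Book value $68,372.
Year 3: ⌊$68,372 × 200%/7⌋ = $19,534. Book value $48,838.
Year 4: ⌊$48,838 × 200%/7⌋ = $13,953. Book value $34,885.
Year 5: ⌊$34,885 × 200%/7⌋ = $9,967. Book value $24,918.

$9,967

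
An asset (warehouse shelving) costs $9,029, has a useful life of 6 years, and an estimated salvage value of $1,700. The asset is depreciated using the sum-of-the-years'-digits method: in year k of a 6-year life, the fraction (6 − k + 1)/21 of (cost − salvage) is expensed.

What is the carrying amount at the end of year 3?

Depreciable base = $9,029 − $1,700 = $7,329.
Sum of the years' digits = 6+5+4+3+2+1 = 21.
Year 1: $7,329 × 6/21 = $2,094. Book value $6,935.
Year 2: $7,329 × 5/21 = $1,745. Book value $5,190.
Year 3: $7,329 × 4/21 = $1,396. Book value $3,794.

$3,794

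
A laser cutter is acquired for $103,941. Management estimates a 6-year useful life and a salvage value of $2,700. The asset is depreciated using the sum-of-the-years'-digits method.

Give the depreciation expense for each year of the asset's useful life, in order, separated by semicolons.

$28,926; $24,105; $19,284; $14,463; $9,642; $4,821

Depreciable base = $103,941 − $2,700 = $101,241.
Sum of the years' digits = 6+5+4+3+2+1 = 21.
Year 1: $101,241 × 6/21 = $28,926. Book value $75,015.
Year 2: $101,241 × 5/21 = $24,105. Book value $50,910.
Year 3: $101,241 × 4/21 = $19,284. Book value $31,626.
Year 4: $101,241 × 3/21 = $14,463. Book value $17,163.
Year 5: $101,241 × 2/21 = $9,642. Book value $7,521.
Year 6: $101,241 × 1/21 = $4,821. Book value $2,700.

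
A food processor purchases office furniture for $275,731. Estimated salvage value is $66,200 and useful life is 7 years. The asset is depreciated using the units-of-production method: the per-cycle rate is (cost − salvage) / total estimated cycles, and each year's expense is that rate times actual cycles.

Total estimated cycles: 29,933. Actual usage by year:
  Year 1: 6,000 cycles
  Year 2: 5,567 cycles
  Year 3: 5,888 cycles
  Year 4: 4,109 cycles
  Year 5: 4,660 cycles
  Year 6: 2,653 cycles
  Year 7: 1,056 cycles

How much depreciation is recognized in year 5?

Depreciable base = $275,731 − $66,200 = $209,531.
Rate = $209,531 / 29,933 cycles = $7 per cycle.
Year 1: 6,000 × $7 = $42,000. Book value $233,731.
Year 2: 5,567 × $7 = $38,969. Book value $194,762.
Year 3: 5,888 × $7 = $41,216. Book value $153,546.
Year 4: 4,109 × $7 = $28,763. Book value $124,783.
Year 5: 4,660 × $7 = $32,620. Book value $92,163.

$32,620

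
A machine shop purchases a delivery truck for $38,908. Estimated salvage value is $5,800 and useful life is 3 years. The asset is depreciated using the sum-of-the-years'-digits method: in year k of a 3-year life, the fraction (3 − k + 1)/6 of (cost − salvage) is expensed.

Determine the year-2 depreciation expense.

Depreciable base = $38,908 − $5,800 = $33,108.
Sum of the years' digits = 3+2+1 = 6.
Year 1: $33,108 × 3/6 = $16,554. Book value $22,354.
Year 2: $33,108 × 2/6 = $11,036. Book value $11,318.

$11,036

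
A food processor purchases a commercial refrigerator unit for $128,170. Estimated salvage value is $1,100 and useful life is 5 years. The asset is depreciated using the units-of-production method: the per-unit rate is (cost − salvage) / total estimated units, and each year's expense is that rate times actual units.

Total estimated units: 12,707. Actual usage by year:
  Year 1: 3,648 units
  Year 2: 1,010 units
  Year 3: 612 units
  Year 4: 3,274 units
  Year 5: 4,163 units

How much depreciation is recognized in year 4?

Depreciable base = $128,170 − $1,100 = $127,070.
Rate = $127,070 / 12,707 units = $10 per unit.
Year 1: 3,648 × $10 = $36,480. Book value $91,690.
Year 2: 1,010 × $10 = $10,100. Book value $81,590.
Year 3: 612 × $10 = $6,120. Book value $75,470.
Year 4: 3,274 × $10 = $32,740. Book value $42,730.

$32,740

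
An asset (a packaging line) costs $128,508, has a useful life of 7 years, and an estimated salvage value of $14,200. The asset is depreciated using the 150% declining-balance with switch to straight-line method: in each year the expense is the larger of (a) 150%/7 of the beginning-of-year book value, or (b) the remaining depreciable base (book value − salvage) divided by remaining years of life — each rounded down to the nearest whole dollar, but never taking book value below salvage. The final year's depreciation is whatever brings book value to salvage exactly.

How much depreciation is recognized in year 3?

Depreciable base = $128,508 − $14,200 = $114,308.
Year 1: DB = ⌊$128,508 × 150%/7⌋ = $27,537; SL = ⌊$114,308/7⌋ = $16,329 → take DB $27,537. Book value $100,971.
Year 2: DB = ⌊$100,971 × 150%/7⌋ = $21,636; SL = ⌊$86,771/6⌋ = $14,461 → take DB $21,636. Book value $79,335.
Year 3: DB = ⌊$79,335 × 150%/7⌋ = $17,000; SL = ⌊$65,135/5⌋ = $13,027 → take DB $17,000. Book value $62,335.

$17,000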